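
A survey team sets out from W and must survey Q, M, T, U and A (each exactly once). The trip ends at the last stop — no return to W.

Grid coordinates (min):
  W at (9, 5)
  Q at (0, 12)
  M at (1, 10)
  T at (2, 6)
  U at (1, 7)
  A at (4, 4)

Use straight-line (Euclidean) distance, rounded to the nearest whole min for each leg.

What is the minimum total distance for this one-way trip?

Shortest open route: 14 min.

There are 5! = 120 possible orderings.
W - Q - M - T - U - A: 11+2+4+1+4 = 22
W - Q - M - T - A - U: 11+2+4+3+4 = 24
W - Q - M - U - T - A: 11+2+3+1+3 = 20
W - Q - M - U - A - T: 11+2+3+4+3 = 23
W - Q - M - A - T - U: 11+2+7+3+1 = 24
W - Q - M - A - U - T: 11+2+7+4+1 = 25
W - Q - T - M - U - A: 11+6+4+3+4 = 28
W - Q - T - M - A - U: 11+6+4+7+4 = 32
W - Q - T - U - M - A: 11+6+1+3+7 = 28
W - Q - T - U - A - M: 11+6+1+4+7 = 29
W - Q - T - A - M - U: 11+6+3+7+3 = 30
W - Q - T - A - U - M: 11+6+3+4+3 = 27
W - Q - U - M - T - A: 11+5+3+4+3 = 26
W - Q - U - M - A - T: 11+5+3+7+3 = 29
… (106 more)
W - A - T - U - M - Q: 5+3+1+3+2 = 14  ← best
The minimum is 14.
One shortest path: W → A → T → U → M → Q.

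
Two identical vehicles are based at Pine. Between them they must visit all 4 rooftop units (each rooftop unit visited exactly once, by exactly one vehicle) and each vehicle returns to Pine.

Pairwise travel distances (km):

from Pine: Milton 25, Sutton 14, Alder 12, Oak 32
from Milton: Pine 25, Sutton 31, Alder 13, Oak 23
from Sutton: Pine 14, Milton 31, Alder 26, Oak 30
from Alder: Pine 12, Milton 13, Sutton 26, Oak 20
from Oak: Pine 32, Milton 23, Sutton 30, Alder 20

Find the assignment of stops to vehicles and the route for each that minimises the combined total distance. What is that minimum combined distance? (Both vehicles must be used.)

Minimum combined distance: 108 km.

Check every non-empty split of the stops between the two vehicles; for each half take its own optimal tour:
  {Milton} + {Sutton, Alder, Oak}: 50 + 76 = 126
  {Sutton} + {Milton, Alder, Oak}: 28 + 80 = 108
  {Milton, Sutton} + {Alder, Oak}: 70 + 64 = 134
  {Alder} + {Milton, Sutton, Oak}: 24 + 92 = 116
  {Milton, Alder} + {Sutton, Oak}: 50 + 76 = 126
  {Sutton, Alder} + {Milton, Oak}: 52 + 80 = 132
  … (7 splits in total)
Best: vehicle 1 Pine → Sutton → Pine = 28; vehicle 2 Pine → Milton → Oak → Alder → Pine = 80; combined 108.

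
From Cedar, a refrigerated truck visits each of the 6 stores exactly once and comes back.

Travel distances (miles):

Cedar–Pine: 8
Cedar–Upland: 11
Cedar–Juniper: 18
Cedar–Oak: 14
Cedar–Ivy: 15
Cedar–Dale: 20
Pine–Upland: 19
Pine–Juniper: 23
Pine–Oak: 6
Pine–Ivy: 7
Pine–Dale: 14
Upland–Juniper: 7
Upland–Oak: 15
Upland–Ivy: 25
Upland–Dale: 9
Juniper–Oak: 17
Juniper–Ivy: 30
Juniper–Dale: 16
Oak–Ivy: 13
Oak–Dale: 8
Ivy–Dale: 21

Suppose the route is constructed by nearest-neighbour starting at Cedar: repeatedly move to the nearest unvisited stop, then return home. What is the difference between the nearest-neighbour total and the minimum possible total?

13 miles longer than the optimal tour.

Cedar: Pine=8, Upland=11, Oak=14, Ivy=15, Juniper=18, Dale=20 ⇒ Pine
Pine: Oak=6, Ivy=7, Dale=14, Upland=19, Juniper=23 ⇒ Oak
Oak: Dale=8, Ivy=13, Upland=15, Juniper=17 ⇒ Dale
Dale: Upland=9, Juniper=16, Ivy=21 ⇒ Upland
Upland: Juniper=7, Ivy=25 ⇒ Juniper
Juniper: Ivy=30 ⇒ Ivy
NN route Cedar → Pine → Oak → Dale → Upland → Juniper → Ivy → Cedar costs 83.
Optimal: Cedar → Pine → Ivy → Oak → Dale → Upland → Juniper → Cedar costs 70 (by enumerating all 360 distinct tours).
Excess = 83 − 70 = 13.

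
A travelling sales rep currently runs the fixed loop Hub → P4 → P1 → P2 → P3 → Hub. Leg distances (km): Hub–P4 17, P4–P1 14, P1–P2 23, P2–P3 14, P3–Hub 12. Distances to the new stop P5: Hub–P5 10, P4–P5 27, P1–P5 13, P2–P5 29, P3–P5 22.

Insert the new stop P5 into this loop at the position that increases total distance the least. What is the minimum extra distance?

Insertion cost between consecutive stops i–j is d(i,P5) + d(P5,j) − d(i,j):
  between Hub and P4: 10 + 27 − 17 = 20
  between P4 and P1: 27 + 13 − 14 = 26
  between P1 and P2: 13 + 29 − 23 = 19
  between P2 and P3: 29 + 22 − 14 = 37
  between P3 and Hub: 22 + 10 − 12 = 20
Cheapest insertion is between P1 and P2, adding 19.
New total = 80 + 19 = 99.

Minimum extra distance: 19 km, inserting P5 between P1 and P2.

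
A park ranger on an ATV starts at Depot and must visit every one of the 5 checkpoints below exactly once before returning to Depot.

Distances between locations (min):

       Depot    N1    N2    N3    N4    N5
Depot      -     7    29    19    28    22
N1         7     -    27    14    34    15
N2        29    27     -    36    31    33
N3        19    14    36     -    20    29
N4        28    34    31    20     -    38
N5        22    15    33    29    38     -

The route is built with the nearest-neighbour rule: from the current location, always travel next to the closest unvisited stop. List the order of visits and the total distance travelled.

Nearest-neighbour total = 127 min; route Depot → N1 → N3 → N4 → N2 → N5 → Depot.

From Depot: distances to unvisited — N1=7, N3=19, N5=22, N4=28, N2=29. Nearest is N1 (7).
From N1: distances to unvisited — N3=14, N5=15, N2=27, N4=34. Nearest is N3 (14).
From N3: distances to unvisited — N4=20, N5=29, N2=36. Nearest is N4 (20).
From N4: distances to unvisited — N2=31, N5=38. Nearest is N2 (31).
From N2: distances to unvisited — N5=33. Nearest is N5 (33).
Return N5→Depot: 22.
Total = 7 + 14 + 20 + 31 + 33 + 22 = 127.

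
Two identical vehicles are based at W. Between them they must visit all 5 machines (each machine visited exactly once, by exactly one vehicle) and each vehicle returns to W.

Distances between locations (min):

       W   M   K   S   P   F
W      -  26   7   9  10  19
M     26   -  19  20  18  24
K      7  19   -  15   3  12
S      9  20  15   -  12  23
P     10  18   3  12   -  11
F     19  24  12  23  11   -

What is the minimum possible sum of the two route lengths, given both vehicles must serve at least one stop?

Minimum combined distance: 88 min.

There are 2^4 − 1 = 15 ways to divide the 5 stops into two non-empty groups. For each, the best each vehicle can do is its own shortest tour through its group:
  {M} + {K, S, P, F}: 52 + 51 = 103
  {K} + {M, S, P, F}: 14 + 74 = 88
  {M, K} + {S, P, F}: 52 + 51 = 103
  {S} + {M, K, P, F}: 18 + 71 = 89
  {M, S} + {K, P, F}: 55 + 40 = 95
  {K, S} + {M, P, F}: 31 + 71 = 102
  … (15 splits in total)
Best: vehicle 1 W → K → W = 14; vehicle 2 W → S → M → F → P → W = 74; combined 88.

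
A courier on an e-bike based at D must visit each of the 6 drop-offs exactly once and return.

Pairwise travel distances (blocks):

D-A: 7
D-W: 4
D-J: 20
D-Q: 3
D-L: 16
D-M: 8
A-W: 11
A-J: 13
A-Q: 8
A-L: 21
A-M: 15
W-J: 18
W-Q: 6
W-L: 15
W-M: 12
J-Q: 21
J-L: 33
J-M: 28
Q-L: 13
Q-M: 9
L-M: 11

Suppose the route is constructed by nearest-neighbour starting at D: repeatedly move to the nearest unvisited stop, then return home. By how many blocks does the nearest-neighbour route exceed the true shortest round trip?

D: Q=3, W=4, A=7, M=8, L=16, J=20 ⇒ Q
Q: W=6, A=8, M=9, L=13, J=21 ⇒ W
W: A=11, M=12, L=15, J=18 ⇒ A
A: J=13, M=15, L=21 ⇒ J
J: M=28, L=33 ⇒ M
M: L=11 ⇒ L
NN route D → Q → W → A → J → M → L → D costs 88.
Optimal: D → W → J → A → Q → L → M → D costs 75 (by enumerating all 360 distinct tours).
Excess = 88 − 75 = 13.

Excess over optimum: 13 blocks.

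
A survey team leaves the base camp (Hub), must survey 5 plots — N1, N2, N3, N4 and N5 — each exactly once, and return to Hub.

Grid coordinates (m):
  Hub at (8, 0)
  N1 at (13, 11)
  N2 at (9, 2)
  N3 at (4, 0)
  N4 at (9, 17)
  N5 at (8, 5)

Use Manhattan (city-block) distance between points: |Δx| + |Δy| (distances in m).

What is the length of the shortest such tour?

There are 60 distinct closed tours to check (reversals are equivalent).
Hub-N1-N2-N3-N4-N5-Hub: 16+13+7+22+13+5 = 76
Hub-N1-N2-N3-N5-N4-Hub: 16+13+7+9+13+18 = 76
Hub-N1-N2-N4-N3-N5-Hub: 16+13+15+22+9+5 = 80
Hub-N1-N2-N4-N5-N3-Hub: 16+13+15+13+9+4 = 70
Hub-N1-N2-N5-N3-N4-Hub: 16+13+4+9+22+18 = 82
Hub-N1-N2-N5-N4-N3-Hub: 16+13+4+13+22+4 = 72
Hub-N1-N3-N2-N4-N5-Hub: 16+20+7+15+13+5 = 76
Hub-N1-N3-N2-N5-N4-Hub: 16+20+7+4+13+18 = 78
Hub-N1-N3-N4-N2-N5-Hub: 16+20+22+15+4+5 = 82
Hub-N1-N3-N4-N5-N2-Hub: 16+20+22+13+4+3 = 78
Hub-N1-N3-N5-N2-N4-Hub: 16+20+9+4+15+18 = 82
Hub-N1-N3-N5-N4-N2-Hub: 16+20+9+13+15+3 = 76
Hub-N1-N4-N2-N3-N5-Hub: 16+10+15+7+9+5 = 62
Hub-N1-N4-N2-N5-N3-Hub: 16+10+15+4+9+4 = 58
… (46 more)
Hub-N2-N1-N4-N5-N3-Hub: 3+13+10+13+9+4 = 52  ← best
The minimum is 52.
One optimal route: Hub → N2 → N1 → N4 → N5 → N3 → Hub (or its reverse).

Minimum total distance: 52 m.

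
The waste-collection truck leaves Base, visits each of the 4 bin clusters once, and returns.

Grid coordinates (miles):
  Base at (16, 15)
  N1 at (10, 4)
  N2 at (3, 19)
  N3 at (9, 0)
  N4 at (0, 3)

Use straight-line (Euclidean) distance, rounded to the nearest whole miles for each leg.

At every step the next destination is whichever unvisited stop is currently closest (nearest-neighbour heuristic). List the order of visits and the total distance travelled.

Total distance 56 miles via the nearest-neighbour route Base → N1 → N3 → N4 → N2 → Base.

Base → [N1:13 / N2:14 / N3:17 / N4:20] → N1 (13)
N1 → [N3:4 / N4:10 / N2:17] → N3 (4)
N3 → [N4:9 / N2:20] → N4 (9)
N4 → [N2:16] → N2 (16)
Return N2→Base: 14.
Total = 13 + 4 + 9 + 16 + 14 = 56.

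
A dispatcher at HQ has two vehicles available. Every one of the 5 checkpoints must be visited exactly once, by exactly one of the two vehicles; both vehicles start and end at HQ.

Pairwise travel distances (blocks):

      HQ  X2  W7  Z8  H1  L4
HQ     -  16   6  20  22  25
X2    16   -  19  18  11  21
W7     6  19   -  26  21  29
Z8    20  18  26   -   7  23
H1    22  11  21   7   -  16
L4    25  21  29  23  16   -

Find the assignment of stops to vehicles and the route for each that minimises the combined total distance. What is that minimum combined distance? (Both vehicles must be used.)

92 blocks — the smallest possible combined total.

Try each way of splitting the stops between the two vehicles (each non-empty) and, for each split, find the best tour for each vehicle:
  {X2} + {W7, Z8, H1, L4}: 32 + 78 = 110
  {W7} + {X2, Z8, H1, L4}: 12 + 80 = 92
  {X2, W7} + {Z8, H1, L4}: 41 + 68 = 109
  {Z8} + {X2, W7, H1, L4}: 40 + 77 = 117
  {X2, Z8} + {W7, H1, L4}: 54 + 68 = 122
  {W7, Z8} + {X2, H1, L4}: 52 + 68 = 120
  … (15 splits in total)
Best: vehicle 1 HQ → W7 → HQ = 12; vehicle 2 HQ → X2 → L4 → H1 → Z8 → HQ = 80; combined 92.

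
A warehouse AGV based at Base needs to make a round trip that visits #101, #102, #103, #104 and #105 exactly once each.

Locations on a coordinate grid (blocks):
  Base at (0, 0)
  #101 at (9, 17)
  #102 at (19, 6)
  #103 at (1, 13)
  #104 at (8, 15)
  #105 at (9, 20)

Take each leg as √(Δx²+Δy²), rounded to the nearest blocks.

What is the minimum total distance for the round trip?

62 blocks — the shortest possible round trip.

There are 60 distinct closed tours to check (reversals are equivalent).
Base - #101 - #102 - #103 - #104 - #105 - Base: 19+15+19+7+5+22 = 87
Base - #101 - #102 - #103 - #105 - #104 - Base: 19+15+19+11+5+17 = 86
Base - #101 - #102 - #104 - #103 - #105 - Base: 19+15+14+7+11+22 = 88
Base - #101 - #102 - #104 - #105 - #103 - Base: 19+15+14+5+11+13 = 77
Base - #101 - #102 - #105 - #103 - #104 - Base: 19+15+17+11+7+17 = 86
Base - #101 - #102 - #105 - #104 - #103 - Base: 19+15+17+5+7+13 = 76
Base - #101 - #103 - #102 - #104 - #105 - Base: 19+9+19+14+5+22 = 88
Base - #101 - #103 - #102 - #105 - #104 - Base: 19+9+19+17+5+17 = 86
Base - #101 - #103 - #104 - #102 - #105 - Base: 19+9+7+14+17+22 = 88
Base - #101 - #103 - #104 - #105 - #102 - Base: 19+9+7+5+17+20 = 77
Base - #101 - #103 - #105 - #102 - #104 - Base: 19+9+11+17+14+17 = 87
Base - #101 - #103 - #105 - #104 - #102 - Base: 19+9+11+5+14+20 = 78
Base - #101 - #104 - #102 - #103 - #105 - Base: 19+2+14+19+11+22 = 87
Base - #101 - #104 - #102 - #105 - #103 - Base: 19+2+14+17+11+13 = 76
… (46 more)
Base - #102 - #105 - #101 - #104 - #103 - Base: 20+17+3+2+7+13 = 62  ← best
The minimum is 62.
One optimal route: Base → #102 → #105 → #101 → #104 → #103 → Base (or its reverse).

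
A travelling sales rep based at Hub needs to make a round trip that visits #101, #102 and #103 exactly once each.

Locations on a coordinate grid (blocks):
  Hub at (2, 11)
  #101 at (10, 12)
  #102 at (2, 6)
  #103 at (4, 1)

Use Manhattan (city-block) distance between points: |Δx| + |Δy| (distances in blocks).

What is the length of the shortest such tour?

Shortest round trip = 38 blocks.

There are 3 distinct closed tours to check (reversals are equivalent).
Hub→#101→#102→#103→Hub: 9+14+7+12 = 42
Hub→#101→#103→#102→Hub: 9+17+7+5 = 38
Hub→#102→#101→#103→Hub: 5+14+17+12 = 48
The minimum is 38.
One optimal route: Hub → #101 → #103 → #102 → Hub (or its reverse).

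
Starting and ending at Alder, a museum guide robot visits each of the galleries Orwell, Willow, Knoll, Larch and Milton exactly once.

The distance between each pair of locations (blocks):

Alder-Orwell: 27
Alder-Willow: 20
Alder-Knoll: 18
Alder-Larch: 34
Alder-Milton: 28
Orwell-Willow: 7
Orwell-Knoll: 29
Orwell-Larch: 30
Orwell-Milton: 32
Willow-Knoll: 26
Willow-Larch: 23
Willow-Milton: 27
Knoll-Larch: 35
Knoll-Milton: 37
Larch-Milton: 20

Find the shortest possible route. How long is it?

There are 60 distinct closed tours to check (reversals are equivalent).
Alder-Orwell-Willow-Knoll-Larch-Milton-Alder: 27+7+26+35+20+28 = 143
Alder-Orwell-Willow-Knoll-Milton-Larch-Alder: 27+7+26+37+20+34 = 151
Alder-Orwell-Willow-Larch-Knoll-Milton-Alder: 27+7+23+35+37+28 = 157
Alder-Orwell-Willow-Larch-Milton-Knoll-Alder: 27+7+23+20+37+18 = 132
Alder-Orwell-Willow-Milton-Knoll-Larch-Alder: 27+7+27+37+35+34 = 167
Alder-Orwell-Willow-Milton-Larch-Knoll-Alder: 27+7+27+20+35+18 = 134
Alder-Orwell-Knoll-Willow-Larch-Milton-Alder: 27+29+26+23+20+28 = 153
Alder-Orwell-Knoll-Willow-Milton-Larch-Alder: 27+29+26+27+20+34 = 163
Alder-Orwell-Knoll-Larch-Willow-Milton-Alder: 27+29+35+23+27+28 = 169
Alder-Orwell-Knoll-Larch-Milton-Willow-Alder: 27+29+35+20+27+20 = 158
Alder-Orwell-Knoll-Milton-Willow-Larch-Alder: 27+29+37+27+23+34 = 177
Alder-Orwell-Knoll-Milton-Larch-Willow-Alder: 27+29+37+20+23+20 = 156
Alder-Orwell-Larch-Willow-Knoll-Milton-Alder: 27+30+23+26+37+28 = 171
Alder-Orwell-Larch-Willow-Milton-Knoll-Alder: 27+30+23+27+37+18 = 162
… (46 more)
Alder-Knoll-Orwell-Willow-Larch-Milton-Alder: 18+29+7+23+20+28 = 125  ← best
The minimum is 125.
One optimal route: Alder → Knoll → Orwell → Willow → Larch → Milton → Alder (or its reverse).

Minimum total distance: 125 blocks.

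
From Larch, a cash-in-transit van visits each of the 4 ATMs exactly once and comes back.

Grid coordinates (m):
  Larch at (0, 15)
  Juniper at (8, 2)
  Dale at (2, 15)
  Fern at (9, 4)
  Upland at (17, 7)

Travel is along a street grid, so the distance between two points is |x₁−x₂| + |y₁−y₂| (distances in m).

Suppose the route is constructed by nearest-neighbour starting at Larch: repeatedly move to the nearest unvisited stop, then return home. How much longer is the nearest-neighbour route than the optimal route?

From Larch: Dale=2, Fern=20, Juniper=21, Upland=25 → choose Dale (2).
From Dale: Fern=18, Juniper=19, Upland=23 → choose Fern (18).
From Fern: Juniper=3, Upland=11 → choose Juniper (3).
From Juniper: Upland=14 → choose Upland (14).
NN route Larch → Dale → Fern → Juniper → Upland → Larch costs 62.
Optimal: Larch → Juniper → Fern → Upland → Dale → Larch costs 60 (by enumerating all 12 distinct tours).
Excess = 62 − 60 = 2.

The nearest-neighbour route is 2 m longer than optimal.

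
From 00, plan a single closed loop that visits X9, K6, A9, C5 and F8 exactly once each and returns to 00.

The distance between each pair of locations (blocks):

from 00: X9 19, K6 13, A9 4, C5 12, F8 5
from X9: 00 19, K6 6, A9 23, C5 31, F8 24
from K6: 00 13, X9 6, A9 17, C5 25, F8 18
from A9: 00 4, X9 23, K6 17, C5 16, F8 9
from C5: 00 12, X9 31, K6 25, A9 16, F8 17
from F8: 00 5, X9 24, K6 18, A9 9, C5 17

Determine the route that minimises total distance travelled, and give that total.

00→X9→K6→A9→C5→F8→00: 19+6+17+16+17+5 = 80
00→X9→K6→A9→F8→C5→00: 19+6+17+9+17+12 = 80
00→X9→K6→C5→A9→F8→00: 19+6+25+16+9+5 = 80
00→X9→K6→C5→F8→A9→00: 19+6+25+17+9+4 = 80
00→X9→K6→F8→A9→C5→00: 19+6+18+9+16+12 = 80
00→X9→K6→F8→C5→A9→00: 19+6+18+17+16+4 = 80
00→X9→A9→K6→C5→F8→00: 19+23+17+25+17+5 = 106
00→X9→A9→K6→F8→C5→00: 19+23+17+18+17+12 = 106
00→X9→A9→C5→K6→F8→00: 19+23+16+25+18+5 = 106
00→X9→A9→C5→F8→K6→00: 19+23+16+17+18+13 = 106
00→X9→A9→F8→K6→C5→00: 19+23+9+18+25+12 = 106
00→X9→A9→F8→C5→K6→00: 19+23+9+17+25+13 = 106
00→X9→C5→K6→A9→F8→00: 19+31+25+17+9+5 = 106
00→X9→C5→K6→F8→A9→00: 19+31+25+18+9+4 = 106
… (46 more)
The minimum is 80.
One optimal route: 00 → X9 → K6 → A9 → C5 → F8 → 00 (or its reverse).

Minimum total distance: 80 blocks.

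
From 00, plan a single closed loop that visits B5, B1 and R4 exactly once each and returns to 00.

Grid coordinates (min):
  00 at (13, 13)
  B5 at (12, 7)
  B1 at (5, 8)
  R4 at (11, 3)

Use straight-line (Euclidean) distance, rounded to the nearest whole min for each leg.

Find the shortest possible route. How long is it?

There are 3 distinct closed tours to check (reversals are equivalent).
00 - B5 - B1 - R4 - 00: 6+7+8+10 = 31
00 - B5 - R4 - B1 - 00: 6+4+8+9 = 27
00 - B1 - B5 - R4 - 00: 9+7+4+10 = 30
The minimum is 27.
One optimal route: 00 → B5 → R4 → B1 → 00 (or its reverse).

27 min — the shortest possible round trip.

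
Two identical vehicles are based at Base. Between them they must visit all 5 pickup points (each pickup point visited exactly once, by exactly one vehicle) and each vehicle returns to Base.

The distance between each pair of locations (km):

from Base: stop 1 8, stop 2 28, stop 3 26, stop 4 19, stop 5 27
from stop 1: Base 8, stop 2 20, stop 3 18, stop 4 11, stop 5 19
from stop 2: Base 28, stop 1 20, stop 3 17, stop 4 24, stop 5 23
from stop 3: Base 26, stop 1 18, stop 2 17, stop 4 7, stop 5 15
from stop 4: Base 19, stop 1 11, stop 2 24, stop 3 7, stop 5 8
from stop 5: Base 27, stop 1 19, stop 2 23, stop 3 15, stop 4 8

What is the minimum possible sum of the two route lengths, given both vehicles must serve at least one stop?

Check every non-empty split of the stops between the two vehicles; for each half take its own optimal tour:
  {stop 1} + {stop 2, stop 3, stop 4, stop 5}: 16 + 87 = 103
  {stop 2} + {stop 1, stop 3, stop 4, stop 5}: 56 + 68 = 124
  {stop 1, stop 2} + {stop 3, stop 4, stop 5}: 56 + 68 = 124
  {stop 3} + {stop 1, stop 2, stop 4, stop 5}: 52 + 78 = 130
  {stop 1, stop 3} + {stop 2, stop 4, stop 5}: 52 + 78 = 130
  {stop 2, stop 3} + {stop 1, stop 4, stop 5}: 71 + 54 = 125
  … (15 splits in total)
Best: vehicle 1 Base → stop 1 → Base = 16; vehicle 2 Base → stop 2 → stop 3 → stop 4 → stop 5 → Base = 87; combined 103.

Minimum combined distance: 103 km.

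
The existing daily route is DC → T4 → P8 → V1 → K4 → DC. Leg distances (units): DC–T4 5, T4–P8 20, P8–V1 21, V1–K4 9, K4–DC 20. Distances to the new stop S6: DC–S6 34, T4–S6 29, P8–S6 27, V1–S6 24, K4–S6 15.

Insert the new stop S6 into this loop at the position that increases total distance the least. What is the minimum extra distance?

Insertion cost between consecutive stops i–j is d(i,S6) + d(S6,j) − d(i,j):
  between DC and T4: 34 + 29 − 5 = 58
  between T4 and P8: 29 + 27 − 20 = 36
  between P8 and V1: 27 + 24 − 21 = 30
  between V1 and K4: 24 + 15 − 9 = 30
  between K4 and DC: 15 + 34 − 20 = 29
Cheapest insertion is between K4 and DC, adding 29.
New total = 75 + 29 = 104.

Adding 29 by placing S6 on the K4–DC leg.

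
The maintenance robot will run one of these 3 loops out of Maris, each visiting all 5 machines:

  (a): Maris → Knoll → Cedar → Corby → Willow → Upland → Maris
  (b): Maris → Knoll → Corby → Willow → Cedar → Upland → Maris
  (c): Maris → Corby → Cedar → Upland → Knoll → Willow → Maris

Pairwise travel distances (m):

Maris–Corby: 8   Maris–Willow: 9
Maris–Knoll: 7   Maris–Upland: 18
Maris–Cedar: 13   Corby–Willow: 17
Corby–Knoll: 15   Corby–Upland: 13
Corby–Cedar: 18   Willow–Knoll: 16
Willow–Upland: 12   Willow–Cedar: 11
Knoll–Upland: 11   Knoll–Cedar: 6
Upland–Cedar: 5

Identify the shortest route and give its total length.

Shortest is (c), total 67 m.

(a): 7 + 6 + 18 + 17 + 12 + 18 = 78
(b): 7 + 15 + 17 + 11 + 5 + 18 = 73
(c): 8 + 18 + 5 + 11 + 16 + 9 = 67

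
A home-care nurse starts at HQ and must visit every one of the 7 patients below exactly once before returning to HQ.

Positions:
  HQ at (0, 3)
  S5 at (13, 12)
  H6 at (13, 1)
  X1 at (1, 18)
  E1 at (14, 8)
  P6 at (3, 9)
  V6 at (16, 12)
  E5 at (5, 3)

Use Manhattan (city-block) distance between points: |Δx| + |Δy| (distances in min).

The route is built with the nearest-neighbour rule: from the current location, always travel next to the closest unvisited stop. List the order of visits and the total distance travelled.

From HQ: distances to unvisited — E5=5, P6=9, H6=15, X1=16, E1=19, S5=22, V6=25. Nearest is E5 (5).
From E5: distances to unvisited — P6=8, H6=10, E1=14, S5=17, X1=19, V6=20. Nearest is P6 (8).
From P6: distances to unvisited — X1=11, E1=12, S5=13, V6=16, H6=18. Nearest is X1 (11).
From X1: distances to unvisited — S5=18, V6=21, E1=23, H6=29. Nearest is S5 (18).
From S5: distances to unvisited — V6=3, E1=5, H6=11. Nearest is V6 (3).
From V6: distances to unvisited — E1=6, H6=14. Nearest is E1 (6).
From E1: distances to unvisited — H6=8. Nearest is H6 (8).
Return H6→HQ: 15.
Total = 5 + 8 + 11 + 18 + 3 + 6 + 8 + 15 = 74.

Nearest-neighbour total = 74 min; route HQ → E5 → P6 → X1 → S5 → V6 → E1 → H6 → HQ.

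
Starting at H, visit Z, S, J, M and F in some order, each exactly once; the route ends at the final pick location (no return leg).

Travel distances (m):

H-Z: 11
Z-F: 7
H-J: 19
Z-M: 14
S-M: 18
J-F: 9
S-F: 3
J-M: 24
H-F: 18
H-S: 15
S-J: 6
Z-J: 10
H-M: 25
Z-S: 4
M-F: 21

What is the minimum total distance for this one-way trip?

49 m — the minimum one-way total.

There are 5! = 120 possible orderings.
H→Z→S→J→M→F: 11+4+6+24+21 = 66
H→Z→S→J→F→M: 11+4+6+9+21 = 51
H→Z→S→M→J→F: 11+4+18+24+9 = 66
H→Z→S→M→F→J: 11+4+18+21+9 = 63
H→Z→S→F→J→M: 11+4+3+9+24 = 51
H→Z→S→F→M→J: 11+4+3+21+24 = 63
H→Z→J→S→M→F: 11+10+6+18+21 = 66
H→Z→J→S→F→M: 11+10+6+3+21 = 51
H→Z→J→M→S→F: 11+10+24+18+3 = 66
H→Z→J→M→F→S: 11+10+24+21+3 = 69
H→Z→J→F→S→M: 11+10+9+3+18 = 51
H→Z→J→F→M→S: 11+10+9+21+18 = 69
H→Z→M→S→J→F: 11+14+18+6+9 = 58
H→Z→M→S→F→J: 11+14+18+3+9 = 55
… (106 more)
H→J→S→F→Z→M: 19+6+3+7+14 = 49  ← best
The minimum is 49.
One shortest path: H → J → S → F → Z → M.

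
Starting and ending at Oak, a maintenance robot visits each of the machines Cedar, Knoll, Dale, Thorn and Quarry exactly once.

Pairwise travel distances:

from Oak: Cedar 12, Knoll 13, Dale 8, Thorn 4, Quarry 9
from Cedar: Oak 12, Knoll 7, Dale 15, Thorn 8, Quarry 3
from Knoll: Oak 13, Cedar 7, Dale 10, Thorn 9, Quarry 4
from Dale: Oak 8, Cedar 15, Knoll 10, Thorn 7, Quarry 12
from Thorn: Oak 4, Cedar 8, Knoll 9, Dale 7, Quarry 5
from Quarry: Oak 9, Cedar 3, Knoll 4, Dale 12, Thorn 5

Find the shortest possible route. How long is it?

There are 60 distinct closed tours to check (reversals are equivalent).
Oak → Cedar → Knoll → Dale → Thorn → Quarry → Oak: 12+7+10+7+5+9 = 50
Oak → Cedar → Knoll → Dale → Quarry → Thorn → Oak: 12+7+10+12+5+4 = 50
Oak → Cedar → Knoll → Thorn → Dale → Quarry → Oak: 12+7+9+7+12+9 = 56
Oak → Cedar → Knoll → Thorn → Quarry → Dale → Oak: 12+7+9+5+12+8 = 53
Oak → Cedar → Knoll → Quarry → Dale → Thorn → Oak: 12+7+4+12+7+4 = 46
Oak → Cedar → Knoll → Quarry → Thorn → Dale → Oak: 12+7+4+5+7+8 = 43
Oak → Cedar → Dale → Knoll → Thorn → Quarry → Oak: 12+15+10+9+5+9 = 60
Oak → Cedar → Dale → Knoll → Quarry → Thorn → Oak: 12+15+10+4+5+4 = 50
Oak → Cedar → Dale → Thorn → Knoll → Quarry → Oak: 12+15+7+9+4+9 = 56
Oak → Cedar → Dale → Thorn → Quarry → Knoll → Oak: 12+15+7+5+4+13 = 56
Oak → Cedar → Dale → Quarry → Knoll → Thorn → Oak: 12+15+12+4+9+4 = 56
Oak → Cedar → Dale → Quarry → Thorn → Knoll → Oak: 12+15+12+5+9+13 = 66
Oak → Cedar → Thorn → Knoll → Dale → Quarry → Oak: 12+8+9+10+12+9 = 60
Oak → Cedar → Thorn → Knoll → Quarry → Dale → Oak: 12+8+9+4+12+8 = 53
… (46 more)
Oak → Dale → Knoll → Cedar → Quarry → Thorn → Oak: 8+10+7+3+5+4 = 37  ← best
The minimum is 37.
One optimal route: Oak → Dale → Knoll → Cedar → Quarry → Thorn → Oak (or its reverse).

37 — the shortest possible round trip.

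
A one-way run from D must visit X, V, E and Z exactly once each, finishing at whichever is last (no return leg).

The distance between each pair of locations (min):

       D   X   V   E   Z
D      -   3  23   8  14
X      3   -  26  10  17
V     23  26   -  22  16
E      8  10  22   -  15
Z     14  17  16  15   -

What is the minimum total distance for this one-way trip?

Minimum one-way distance = 44 min.

There are 4! = 24 possible orderings.
D - X - V - E - Z: 3+26+22+15 = 66
D - X - V - Z - E: 3+26+16+15 = 60
D - X - E - V - Z: 3+10+22+16 = 51
D - X - E - Z - V: 3+10+15+16 = 44
D - X - Z - V - E: 3+17+16+22 = 58
D - X - Z - E - V: 3+17+15+22 = 57
D - V - X - E - Z: 23+26+10+15 = 74
D - V - X - Z - E: 23+26+17+15 = 81
D - V - E - X - Z: 23+22+10+17 = 72
D - V - E - Z - X: 23+22+15+17 = 77
D - V - Z - X - E: 23+16+17+10 = 66
D - V - Z - E - X: 23+16+15+10 = 64
D - E - X - V - Z: 8+10+26+16 = 60
D - E - X - Z - V: 8+10+17+16 = 51
… (10 more)
The minimum is 44.
One shortest path: D → X → E → Z → V.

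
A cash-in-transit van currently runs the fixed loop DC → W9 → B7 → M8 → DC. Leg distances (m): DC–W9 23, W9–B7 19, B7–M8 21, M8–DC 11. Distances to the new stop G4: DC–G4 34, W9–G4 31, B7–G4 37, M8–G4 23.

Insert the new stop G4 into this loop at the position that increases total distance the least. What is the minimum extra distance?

Insertion cost between consecutive stops i–j is d(i,G4) + d(G4,j) − d(i,j):
  between DC and W9: 34 + 31 − 23 = 42
  between W9 and B7: 31 + 37 − 19 = 49
  between B7 and M8: 37 + 23 − 21 = 39
  between M8 and DC: 23 + 34 − 11 = 46
Cheapest insertion is between B7 and M8, adding 39.
New total = 74 + 39 = 113.

+39 m — insert G4 between B7 and M8.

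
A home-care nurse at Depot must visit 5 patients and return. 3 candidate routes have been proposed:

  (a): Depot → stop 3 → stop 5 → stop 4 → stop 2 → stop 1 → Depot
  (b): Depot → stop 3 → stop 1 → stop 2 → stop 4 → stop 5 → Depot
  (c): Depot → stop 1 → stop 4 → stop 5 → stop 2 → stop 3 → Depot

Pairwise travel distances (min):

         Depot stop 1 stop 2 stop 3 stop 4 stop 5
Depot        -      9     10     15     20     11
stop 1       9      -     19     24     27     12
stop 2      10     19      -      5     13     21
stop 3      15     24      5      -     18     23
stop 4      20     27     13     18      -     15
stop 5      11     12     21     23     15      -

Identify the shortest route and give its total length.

92 min — (c) is the shortest.

(a): 15 + 23 + 15 + 13 + 19 + 9 = 94
(b): 15 + 24 + 19 + 13 + 15 + 11 = 97
(c): 9 + 27 + 15 + 21 + 5 + 15 = 92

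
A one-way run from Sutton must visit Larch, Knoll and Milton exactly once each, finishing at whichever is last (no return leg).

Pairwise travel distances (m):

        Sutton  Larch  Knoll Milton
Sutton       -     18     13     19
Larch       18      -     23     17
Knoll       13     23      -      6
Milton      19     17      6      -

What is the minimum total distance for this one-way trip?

Shortest open route: 36 m.

There are 3! = 6 possible orderings.
Sutton → Larch → Knoll → Milton: 18+23+6 = 47
Sutton → Larch → Milton → Knoll: 18+17+6 = 41
Sutton → Knoll → Larch → Milton: 13+23+17 = 53
Sutton → Knoll → Milton → Larch: 13+6+17 = 36
Sutton → Milton → Larch → Knoll: 19+17+23 = 59
Sutton → Milton → Knoll → Larch: 19+6+23 = 48
The minimum is 36.
One shortest path: Sutton → Knoll → Milton → Larch.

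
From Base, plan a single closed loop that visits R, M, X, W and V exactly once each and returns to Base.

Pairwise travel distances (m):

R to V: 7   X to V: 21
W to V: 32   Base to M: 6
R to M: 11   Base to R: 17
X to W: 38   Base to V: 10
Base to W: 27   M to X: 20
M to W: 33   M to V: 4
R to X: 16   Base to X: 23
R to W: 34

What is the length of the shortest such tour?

With 5 stops there are 5!/2 = 60 distinct round trips (a route and its reverse cost the same).
Base-R-M-X-W-V-Base: 17+11+20+38+32+10 = 128
Base-R-M-X-V-W-Base: 17+11+20+21+32+27 = 128
Base-R-M-W-X-V-Base: 17+11+33+38+21+10 = 130
Base-R-M-W-V-X-Base: 17+11+33+32+21+23 = 137
Base-R-M-V-X-W-Base: 17+11+4+21+38+27 = 118
Base-R-M-V-W-X-Base: 17+11+4+32+38+23 = 125
Base-R-X-M-W-V-Base: 17+16+20+33+32+10 = 128
Base-R-X-M-V-W-Base: 17+16+20+4+32+27 = 116
Base-R-X-W-M-V-Base: 17+16+38+33+4+10 = 118
Base-R-X-W-V-M-Base: 17+16+38+32+4+6 = 113
Base-R-X-V-M-W-Base: 17+16+21+4+33+27 = 118
Base-R-X-V-W-M-Base: 17+16+21+32+33+6 = 125
Base-R-W-M-X-V-Base: 17+34+33+20+21+10 = 135
Base-R-W-M-V-X-Base: 17+34+33+4+21+23 = 132
… (46 more)
Base-M-V-R-X-W-Base: 6+4+7+16+38+27 = 98  ← best
The minimum is 98.
One optimal route: Base → M → V → R → X → W → Base (or its reverse).

Minimum total distance: 98 m.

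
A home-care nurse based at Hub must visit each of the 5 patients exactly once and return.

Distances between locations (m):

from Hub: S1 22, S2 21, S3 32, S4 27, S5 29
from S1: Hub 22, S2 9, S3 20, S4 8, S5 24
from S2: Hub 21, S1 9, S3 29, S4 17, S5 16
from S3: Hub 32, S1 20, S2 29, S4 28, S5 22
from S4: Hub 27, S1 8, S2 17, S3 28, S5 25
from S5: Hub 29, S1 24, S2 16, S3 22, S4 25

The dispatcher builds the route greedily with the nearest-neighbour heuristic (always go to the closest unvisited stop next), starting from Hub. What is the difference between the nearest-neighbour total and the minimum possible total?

3 m longer than the optimal tour.

Hub: S2=21, S1=22, S4=27, S5=29, S3=32 ⇒ S2
S2: S1=9, S5=16, S4=17, S3=29 ⇒ S1
S1: S4=8, S3=20, S5=24 ⇒ S4
S4: S5=25, S3=28 ⇒ S5
S5: S3=22 ⇒ S3
NN route Hub → S2 → S1 → S4 → S5 → S3 → Hub costs 117.
Optimal: Hub → S2 → S5 → S3 → S1 → S4 → Hub costs 114 (by enumerating all 60 distinct tours).
Excess = 117 − 114 = 3.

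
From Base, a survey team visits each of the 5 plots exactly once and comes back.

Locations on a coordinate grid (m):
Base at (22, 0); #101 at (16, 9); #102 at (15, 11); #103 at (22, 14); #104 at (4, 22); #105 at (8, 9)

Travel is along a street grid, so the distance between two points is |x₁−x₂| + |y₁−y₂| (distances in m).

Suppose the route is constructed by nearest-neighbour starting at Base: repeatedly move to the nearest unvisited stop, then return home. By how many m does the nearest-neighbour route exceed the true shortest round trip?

Excess over optimum: 8 m.

From Base: #103=14, #101=15, #102=18, #105=23, #104=40 → choose #103 (14).
From #103: #102=10, #101=11, #105=19, #104=26 → choose #102 (10).
From #102: #101=3, #105=9, #104=22 → choose #101 (3).
From #101: #105=8, #104=25 → choose #105 (8).
From #105: #104=17 → choose #104 (17).
NN route Base → #103 → #102 → #101 → #105 → #104 → Base costs 92.
Optimal: Base → #101 → #102 → #105 → #104 → #103 → Base costs 84 (by enumerating all 60 distinct tours).
Excess = 92 − 84 = 8.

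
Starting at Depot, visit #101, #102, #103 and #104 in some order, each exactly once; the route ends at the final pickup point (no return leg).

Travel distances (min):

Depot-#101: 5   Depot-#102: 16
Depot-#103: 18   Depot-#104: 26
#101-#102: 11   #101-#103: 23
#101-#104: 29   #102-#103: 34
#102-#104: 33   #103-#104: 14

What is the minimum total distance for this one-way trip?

There are 4! = 24 possible orderings.
Depot - #101 - #102 - #103 - #104: 5+11+34+14 = 64
Depot - #101 - #102 - #104 - #103: 5+11+33+14 = 63
Depot - #101 - #103 - #102 - #104: 5+23+34+33 = 95
Depot - #101 - #103 - #104 - #102: 5+23+14+33 = 75
Depot - #101 - #104 - #102 - #103: 5+29+33+34 = 101
Depot - #101 - #104 - #103 - #102: 5+29+14+34 = 82
Depot - #102 - #101 - #103 - #104: 16+11+23+14 = 64
Depot - #102 - #101 - #104 - #103: 16+11+29+14 = 70
Depot - #102 - #103 - #101 - #104: 16+34+23+29 = 102
Depot - #102 - #103 - #104 - #101: 16+34+14+29 = 93
Depot - #102 - #104 - #101 - #103: 16+33+29+23 = 101
Depot - #102 - #104 - #103 - #101: 16+33+14+23 = 86
Depot - #103 - #101 - #102 - #104: 18+23+11+33 = 85
Depot - #103 - #101 - #104 - #102: 18+23+29+33 = 103
… (10 more)
The minimum is 63.
One shortest path: Depot → #101 → #102 → #104 → #103.

Shortest open route: 63 min.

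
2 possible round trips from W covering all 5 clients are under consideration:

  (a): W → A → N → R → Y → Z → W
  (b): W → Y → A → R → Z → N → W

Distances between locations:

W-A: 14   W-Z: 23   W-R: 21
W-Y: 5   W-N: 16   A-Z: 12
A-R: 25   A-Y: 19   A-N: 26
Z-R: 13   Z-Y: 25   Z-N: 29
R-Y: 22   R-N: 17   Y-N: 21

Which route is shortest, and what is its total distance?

(a): 14 + 26 + 17 + 22 + 25 + 23 = 127
(b): 5 + 19 + 25 + 13 + 29 + 16 = 107

Shortest is (b), total 107.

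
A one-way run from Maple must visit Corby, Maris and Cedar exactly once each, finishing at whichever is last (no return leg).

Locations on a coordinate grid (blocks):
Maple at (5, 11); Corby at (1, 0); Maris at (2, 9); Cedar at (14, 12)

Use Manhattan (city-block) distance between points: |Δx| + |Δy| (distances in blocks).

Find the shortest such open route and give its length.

Minimum one-way distance = 35 blocks.

There are 3! = 6 possible orderings.
Maple → Corby → Maris → Cedar: 15+10+15 = 40
Maple → Corby → Cedar → Maris: 15+25+15 = 55
Maple → Maris → Corby → Cedar: 5+10+25 = 40
Maple → Maris → Cedar → Corby: 5+15+25 = 45
Maple → Cedar → Corby → Maris: 10+25+10 = 45
Maple → Cedar → Maris → Corby: 10+15+10 = 35
The minimum is 35.
One shortest path: Maple → Cedar → Maris → Corby.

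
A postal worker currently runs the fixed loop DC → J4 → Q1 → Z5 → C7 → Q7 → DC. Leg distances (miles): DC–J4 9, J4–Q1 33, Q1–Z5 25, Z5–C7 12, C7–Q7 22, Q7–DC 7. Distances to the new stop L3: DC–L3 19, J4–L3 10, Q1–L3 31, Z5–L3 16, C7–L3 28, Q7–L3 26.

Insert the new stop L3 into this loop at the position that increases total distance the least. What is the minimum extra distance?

Insertion cost between consecutive stops i–j is d(i,L3) + d(L3,j) − d(i,j):
  between DC and J4: 19 + 10 − 9 = 20
  between J4 and Q1: 10 + 31 − 33 = 8
  between Q1 and Z5: 31 + 16 − 25 = 22
  between Z5 and C7: 16 + 28 − 12 = 32
  between C7 and Q7: 28 + 26 − 22 = 32
  between Q7 and DC: 26 + 19 − 7 = 38
Cheapest insertion is between J4 and Q1, adding 8.
New total = 108 + 8 = 116.

+8 miles — insert L3 between J4 and Q1.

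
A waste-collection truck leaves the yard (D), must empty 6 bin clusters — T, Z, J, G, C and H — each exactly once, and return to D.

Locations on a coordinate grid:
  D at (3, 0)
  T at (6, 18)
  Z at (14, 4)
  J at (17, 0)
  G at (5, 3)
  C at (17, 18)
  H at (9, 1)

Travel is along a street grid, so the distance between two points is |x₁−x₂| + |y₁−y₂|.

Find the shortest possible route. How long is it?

72 — the shortest possible round trip.

D→T→Z→J→G→C→H→D: 21+22+7+15+27+25+7 = 124
D→T→Z→J→G→H→C→D: 21+22+7+15+6+25+32 = 128
D→T→Z→J→C→G→H→D: 21+22+7+18+27+6+7 = 108
D→T→Z→J→C→H→G→D: 21+22+7+18+25+6+5 = 104
D→T→Z→J→H→G→C→D: 21+22+7+9+6+27+32 = 124
D→T→Z→J→H→C→G→D: 21+22+7+9+25+27+5 = 116
D→T→Z→G→J→C→H→D: 21+22+10+15+18+25+7 = 118
D→T→Z→G→J→H→C→D: 21+22+10+15+9+25+32 = 134
… (352 more)
D→G→T→C→Z→J→H→D: 5+16+11+17+7+9+7 = 72  ← best
The minimum is 72.
One optimal route: D → G → T → C → Z → J → H → D (or its reverse).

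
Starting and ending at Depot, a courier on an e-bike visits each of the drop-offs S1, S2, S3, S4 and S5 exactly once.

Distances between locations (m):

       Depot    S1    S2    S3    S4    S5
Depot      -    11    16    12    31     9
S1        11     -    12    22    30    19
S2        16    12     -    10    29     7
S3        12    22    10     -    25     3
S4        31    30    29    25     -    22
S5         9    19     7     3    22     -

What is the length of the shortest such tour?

With 5 stops there are 5!/2 = 60 distinct round trips (a route and its reverse cost the same).
Depot-S1-S2-S3-S4-S5-Depot: 11+12+10+25+22+9 = 89
Depot-S1-S2-S3-S5-S4-Depot: 11+12+10+3+22+31 = 89
Depot-S1-S2-S4-S3-S5-Depot: 11+12+29+25+3+9 = 89
Depot-S1-S2-S4-S5-S3-Depot: 11+12+29+22+3+12 = 89
Depot-S1-S2-S5-S3-S4-Depot: 11+12+7+3+25+31 = 89
Depot-S1-S2-S5-S4-S3-Depot: 11+12+7+22+25+12 = 89
Depot-S1-S3-S2-S4-S5-Depot: 11+22+10+29+22+9 = 103
Depot-S1-S3-S2-S5-S4-Depot: 11+22+10+7+22+31 = 103
Depot-S1-S3-S4-S2-S5-Depot: 11+22+25+29+7+9 = 103
Depot-S1-S3-S4-S5-S2-Depot: 11+22+25+22+7+16 = 103
Depot-S1-S3-S5-S2-S4-Depot: 11+22+3+7+29+31 = 103
Depot-S1-S3-S5-S4-S2-Depot: 11+22+3+22+29+16 = 103
Depot-S1-S4-S2-S3-S5-Depot: 11+30+29+10+3+9 = 92
Depot-S1-S4-S2-S5-S3-Depot: 11+30+29+7+3+12 = 92
… (46 more)
The minimum is 89.
One optimal route: Depot → S1 → S2 → S3 → S4 → S5 → Depot (or its reverse).

Shortest round trip = 89 m.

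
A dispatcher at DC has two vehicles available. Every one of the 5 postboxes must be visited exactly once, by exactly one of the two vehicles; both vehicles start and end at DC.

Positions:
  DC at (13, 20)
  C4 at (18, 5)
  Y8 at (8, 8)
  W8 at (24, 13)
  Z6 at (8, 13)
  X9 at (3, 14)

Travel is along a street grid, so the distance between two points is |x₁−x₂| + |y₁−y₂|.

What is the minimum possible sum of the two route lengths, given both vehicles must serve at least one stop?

Try each way of splitting the stops between the two vehicles (each non-empty) and, for each split, find the best tour for each vehicle:
  {C4} + {Y8, W8, Z6, X9}: 40 + 66 = 106
  {Y8} + {C4, W8, Z6, X9}: 34 + 72 = 106
  {C4, Y8} + {W8, Z6, X9}: 50 + 56 = 106
  {W8} + {C4, Y8, Z6, X9}: 36 + 60 = 96
  {C4, W8} + {Y8, Z6, X9}: 52 + 44 = 96
  {Y8, W8} + {C4, Z6, X9}: 56 + 60 = 116
  … (15 splits in total)
  {C4, Y8, W8, Z6} + {X9}: 62 + 32 = 94  ← best
Best: vehicle 1 DC → W8 → C4 → Y8 → Z6 → DC = 62; vehicle 2 DC → X9 → DC = 32; combined 94.

Minimum combined distance: 94.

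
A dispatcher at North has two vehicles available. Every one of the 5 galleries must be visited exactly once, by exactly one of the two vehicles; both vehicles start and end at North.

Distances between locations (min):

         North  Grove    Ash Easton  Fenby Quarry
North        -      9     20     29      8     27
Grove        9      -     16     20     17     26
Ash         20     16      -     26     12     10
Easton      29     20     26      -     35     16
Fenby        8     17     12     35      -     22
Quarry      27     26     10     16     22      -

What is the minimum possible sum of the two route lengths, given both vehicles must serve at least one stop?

Minimum combined distance: 91 min.

There are 2^4 − 1 = 15 ways to divide the 5 stops into two non-empty groups. For each, the best each vehicle can do is its own shortest tour through its group:
  {Grove} + {Ash, Easton, Fenby, Quarry}: 18 + 75 = 93
  {Ash} + {Grove, Easton, Fenby, Quarry}: 40 + 75 = 115
  {Grove, Ash} + {Easton, Fenby, Quarry}: 45 + 75 = 120
  {Easton} + {Grove, Ash, Fenby, Quarry}: 58 + 65 = 123
  {Grove, Easton} + {Ash, Fenby, Quarry}: 58 + 57 = 115
  {Ash, Easton} + {Grove, Fenby, Quarry}: 75 + 65 = 140
  … (15 splits in total)
  {Fenby} + {Grove, Ash, Easton, Quarry}: 16 + 75 = 91  ← best
Best: vehicle 1 North → Fenby → North = 16; vehicle 2 North → Grove → Easton → Quarry → Ash → North = 75; combined 91.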